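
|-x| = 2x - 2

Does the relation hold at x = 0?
x = 0: LHS = |-0| = |0| = 0, RHS = 2·0 - 2 = -2; 0 = -2 — FAILS

The relation fails at x = 0, so x = 0 is a counterexample.

Answer: No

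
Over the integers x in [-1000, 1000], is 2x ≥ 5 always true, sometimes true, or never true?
Holds at x = 3: LHS = 2·3 = 6; 6 ≥ 5 — holds
Fails at x = 0: LHS = 2·0 = 0; 0 ≥ 5 — FAILS
It is satisfied by some integers in the range but not all.

Answer: Sometimes true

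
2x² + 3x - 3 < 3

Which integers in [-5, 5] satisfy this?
Holds for: {-2, -1, 0, 1}
Fails for: {-5, -4, -3, 2, 3, 4, 5}

Answer: {-2, -1, 0, 1}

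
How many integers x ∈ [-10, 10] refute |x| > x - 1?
Over all integers in [-10, 10], LHS − RHS is smallest at x = 0, where it equals 1:
x = 0: LHS = |0| = 0, RHS = 0 - 1 = -1; 0 > -1 — holds
At the ends of the range:
x = -10: LHS = |-10| = 10, RHS = (-10) - 1 = -11; 10 > -11 — holds
x = 10: LHS = |10| = 10, RHS = 10 - 1 = 9; 10 > 9 — holds
Hence LHS − RHS is never zero or negative, i.e. LHS > RHS throughout, so the relation holds for every integer in [-10, 10].

No counterexample appears in that range.

Answer: 0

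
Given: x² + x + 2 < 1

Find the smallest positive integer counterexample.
Testing positive integers:
x = 1: LHS = 1² + 1 + 2 = 4; 4 < 1 — FAILS  ← smallest positive counterexample

Answer: x = 1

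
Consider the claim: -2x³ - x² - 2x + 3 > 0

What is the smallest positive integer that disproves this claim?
Testing positive integers:
x = 1: LHS = -2·1³ - 1² - 2·1 + 3 = -2; -2 > 0 — FAILS  ← smallest positive counterexample

Answer: x = 1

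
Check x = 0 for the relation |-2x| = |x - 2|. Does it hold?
x = 0: LHS = |-2·0| = |0| = 0, RHS = |0 - 2| = |-2| = 2; 0 = 2 — FAILS

The relation fails at x = 0, so x = 0 is a counterexample.

Answer: No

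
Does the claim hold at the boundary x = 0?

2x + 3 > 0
x = 0: LHS = 2·0 + 3 = 3; 3 > 0 — holds

The relation is satisfied at x = 0.

Answer: Yes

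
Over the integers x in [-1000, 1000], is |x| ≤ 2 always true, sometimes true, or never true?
Holds at x = 0: LHS = |0| = 0; 0 ≤ 2 — holds
Fails at x = 3: LHS = |3| = 3; 3 ≤ 2 — FAILS
It is satisfied by some integers in the range but not all.

Answer: Sometimes true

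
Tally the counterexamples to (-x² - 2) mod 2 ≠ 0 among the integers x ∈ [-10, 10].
Counterexamples in [-10, 10]: {-10, -8, -6, -4, -2, 0, 2, 4, 6, 8, 10}.

Counting them gives 11 values.

Answer: 11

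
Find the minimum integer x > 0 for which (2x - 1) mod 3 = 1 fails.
Testing positive integers:
x = 1: LHS = (2·1 - 1) mod 3 = 1 mod 3 = 1; 1 = 1 — holds
x = 2: LHS = (2·2 - 1) mod 3 = 3 mod 3 = 0; 0 = 1 — FAILS  ← smallest positive counterexample

Answer: x = 2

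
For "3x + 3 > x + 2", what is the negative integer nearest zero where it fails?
Testing negative integers from -1 downward:
x = -1: LHS = 3·(-1) + 3 = 0, RHS = (-1) + 2 = 1; 0 > 1 — FAILS  ← closest negative counterexample to 0

Answer: x = -1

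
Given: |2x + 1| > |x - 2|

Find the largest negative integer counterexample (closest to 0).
Testing negative integers from -1 downward:
x = -1: LHS = |2·(-1) + 1| = |-1| = 1, RHS = |(-1) - 2| = |-3| = 3; 1 > 3 — FAILS  ← closest negative counterexample to 0

Answer: x = -1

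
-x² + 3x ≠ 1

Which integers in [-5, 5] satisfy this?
Track d = LHS − RHS over the integers in [-5, 5]. Equality would need d = 0, but d changes sign only between consecutive integers, jumping over 0:
x = 0: LHS = -0² + 3·0 = 0; 0 ≠ 1 — holds  (d = -1)
x = 1: LHS = -1² + 3·1 = 2; 2 ≠ 1 — holds  (d = 1)
x = 2: LHS = -2² + 3·2 = 2; 2 ≠ 1 — holds  (d = 1)
x = 3: LHS = -3² + 3·3 = 0; 0 ≠ 1 — holds  (d = -1)
Away from these crossings d keeps a constant sign, and checking every integer in [-5, 5] confirms d ≠ 0 throughout. Hence the two sides are never equal, so the relation holds for every integer in [-5, 5].

Answer: All integers in [-5, 5]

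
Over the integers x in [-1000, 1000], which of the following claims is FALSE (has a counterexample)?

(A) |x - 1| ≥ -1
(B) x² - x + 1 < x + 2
(A) An absolute value is never negative, so the left side is ≥ 0 for every x, while the right side is -1. Tightest case in [-1000, 1000] is x = 1:
x = 1: LHS = |1 - 1| = |0| = 0; 0 ≥ -1 — holds
Hence LHS − RHS is never negative, i.e. LHS ≥ RHS throughout, so the relation holds for every integer in [-1000, 1000].

(B) x = -1: LHS = (-1)² - (-1) + 1 = 3, RHS = (-1) + 2 = 1; 3 < 1 — FAILS

Only (B) has a counterexample.

Answer: B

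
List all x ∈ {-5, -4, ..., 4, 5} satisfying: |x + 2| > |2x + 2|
Holds for: {-1}
Fails for: {-5, -4, -3, -2, 0, 1, 2, 3, 4, 5}

Answer: {-1}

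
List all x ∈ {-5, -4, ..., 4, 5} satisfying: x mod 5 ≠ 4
Holds for: {-5, -4, -3, -2, 0, 1, 2, 3, 5}
Fails for: {-1, 4}

Answer: {-5, -4, -3, -2, 0, 1, 2, 3, 5}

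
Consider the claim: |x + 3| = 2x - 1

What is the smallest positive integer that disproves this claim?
Testing positive integers:
x = 1: LHS = |1 + 3| = |4| = 4, RHS = 2·1 - 1 = 1; 4 = 1 — FAILS  ← smallest positive counterexample

Answer: x = 1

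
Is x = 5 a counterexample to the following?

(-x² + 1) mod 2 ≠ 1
Substitute x = 5 into the relation:
x = 5: LHS = (-5² + 1) mod 2 = (-24) mod 2 = 0; 0 ≠ 1 — holds

The claim holds here, so x = 5 is not a counterexample. (A counterexample exists elsewhere, e.g. x = 0.)

Answer: No, x = 5 is not a counterexample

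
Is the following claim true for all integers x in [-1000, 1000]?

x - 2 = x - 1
The claim fails at x = 0:
x = 0: LHS = 0 - 2 = -2, RHS = 0 - 1 = -1; -2 = -1 — FAILS

Because a single integer refutes it, the statement is false.

Answer: False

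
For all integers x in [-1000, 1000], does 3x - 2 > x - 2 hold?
The claim fails at x = 0:
x = 0: LHS = 3·0 - 2 = -2, RHS = 0 - 2 = -2; -2 > -2 — FAILS

Because a single integer refutes it, the statement is false.

Answer: False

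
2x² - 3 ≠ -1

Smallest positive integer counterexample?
Testing positive integers:
x = 1: LHS = 2·1² - 3 = -1; -1 ≠ -1 — FAILS  ← smallest positive counterexample

Answer: x = 1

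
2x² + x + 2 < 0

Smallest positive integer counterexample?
Testing positive integers:
x = 1: LHS = 2·1² + 1 + 2 = 5; 5 < 0 — FAILS  ← smallest positive counterexample

Answer: x = 1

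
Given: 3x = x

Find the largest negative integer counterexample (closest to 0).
Testing negative integers from -1 downward:
x = -1: LHS = 3·(-1) = -3; -3 = -1 — FAILS  ← closest negative counterexample to 0

Answer: x = -1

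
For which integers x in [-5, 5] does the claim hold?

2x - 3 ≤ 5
Holds for: {-5, -4, -3, -2, -1, 0, 1, 2, 3, 4}
Fails for: {5}

Answer: {-5, -4, -3, -2, -1, 0, 1, 2, 3, 4}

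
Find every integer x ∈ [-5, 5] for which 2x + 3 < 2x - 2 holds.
Over all integers in [-5, 5], LHS − RHS is smallest at x = 0, where it equals 5:
x = 0: LHS = 2·0 + 3 = 3, RHS = 2·0 - 2 = -2; 3 < -2 — FAILS
At the ends of the range:
x = -5: LHS = 2·(-5) + 3 = -7, RHS = 2·(-5) - 2 = -12; -7 < -12 — FAILS
x = 5: LHS = 2·5 + 3 = 13, RHS = 2·5 - 2 = 8; 13 < 8 — FAILS
Hence LHS − RHS is never negative, i.e. LHS ≥ RHS throughout, so the claimed relation (<) fails for every integer in [-5, 5].

Answer: None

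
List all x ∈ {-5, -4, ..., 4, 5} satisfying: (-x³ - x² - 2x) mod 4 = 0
Holds for: {-4, -3, -2, 0, 1, 2, 4, 5}
Fails for: {-5, -1, 3}

Answer: {-4, -3, -2, 0, 1, 2, 4, 5}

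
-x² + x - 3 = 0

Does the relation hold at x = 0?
x = 0: LHS = -0² + 0 - 3 = -3; -3 = 0 — FAILS

The relation fails at x = 0, so x = 0 is a counterexample.

Answer: No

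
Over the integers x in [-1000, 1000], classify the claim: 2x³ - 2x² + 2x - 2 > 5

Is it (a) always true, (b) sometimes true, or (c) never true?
Holds at x = 2: LHS = 2·2³ - 2·2² + 2·2 - 2 = 10; 10 > 5 — holds
Fails at x = 0: LHS = 2·0³ - 2·0² + 2·0 - 2 = -2; -2 > 5 — FAILS
It is satisfied by some integers in the range but not all.

Answer: Sometimes true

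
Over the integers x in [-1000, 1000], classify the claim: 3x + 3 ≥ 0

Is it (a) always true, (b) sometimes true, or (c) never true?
Holds at x = 0: LHS = 3·0 + 3 = 3; 3 ≥ 0 — holds
Fails at x = -2: LHS = 3·(-2) + 3 = -3; -3 ≥ 0 — FAILS
It is satisfied by some integers in the range but not all.

Answer: Sometimes true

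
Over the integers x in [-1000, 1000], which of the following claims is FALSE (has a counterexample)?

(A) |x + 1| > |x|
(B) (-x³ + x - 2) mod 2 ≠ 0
(A) x = -1: LHS = |(-1) + 1| = |0| = 0, RHS = |-1| = 1; 0 > 1 — FAILS
(B) x = 0: LHS = (-0³ + 0 - 2) mod 2 = (-2) mod 2 = 0; 0 ≠ 0 — FAILS

Answer: Both A and B are false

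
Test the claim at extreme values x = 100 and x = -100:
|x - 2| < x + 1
x = 100: LHS = |100 - 2| = |98| = 98, RHS = 100 + 1 = 101; 98 < 101 — holds
x = -100: LHS = |(-100) - 2| = |-102| = 102, RHS = (-100) + 1 = -99; 102 < -99 — FAILS

Answer: Partially: holds for x = 100, fails for x = -100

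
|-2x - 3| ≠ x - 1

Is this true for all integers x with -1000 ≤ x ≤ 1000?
Over all integers in [-1000, 1000], LHS − RHS is always positive; it is smallest at x = -1, where it equals 3:
x = -1: LHS = |-2·(-1) - 3| = |-1| = 1, RHS = (-1) - 1 = -2; 1 ≠ -2 — holds
At the ends of the range:
x = -1000: LHS = |-2·(-1000) - 3| = |1997| = 1997, RHS = (-1000) - 1 = -1001; 1997 ≠ -1001 — holds
x = 1000: LHS = |-2·1000 - 3| = |-2003| = 2003, RHS = 1000 - 1 = 999; 2003 ≠ 999 — holds
Hence LHS − RHS is never 0, i.e. the two sides are never equal, so the relation holds for every integer in [-1000, 1000].

No counterexample exists.

Answer: True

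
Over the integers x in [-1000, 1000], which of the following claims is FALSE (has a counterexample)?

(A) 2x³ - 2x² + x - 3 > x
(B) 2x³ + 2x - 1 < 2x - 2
(A) x = 0: LHS = 2·0³ - 2·0² + 0 - 3 = -3; -3 > 0 — FAILS
(B) x = 0: LHS = 2·0³ + 2·0 - 1 = -1, RHS = 2·0 - 2 = -2; -1 < -2 — FAILS

Answer: Both A and B are false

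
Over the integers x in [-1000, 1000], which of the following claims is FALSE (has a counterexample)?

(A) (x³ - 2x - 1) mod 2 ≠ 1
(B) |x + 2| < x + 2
(A) x = 0: LHS = (0³ - 2·0 - 1) mod 2 = (-1) mod 2 = 1; 1 ≠ 1 — FAILS
(B) x = 0: LHS = |0 + 2| = |2| = 2, RHS = 0 + 2 = 2; 2 < 2 — FAILS

Answer: Both A and B are false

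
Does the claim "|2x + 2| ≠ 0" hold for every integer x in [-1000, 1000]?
The claim fails at x = -1:
x = -1: LHS = |2·(-1) + 2| = |0| = 0; 0 ≠ 0 — FAILS

Because a single integer refutes it, the statement is false.

Answer: False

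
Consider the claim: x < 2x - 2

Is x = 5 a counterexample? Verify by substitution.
Substitute x = 5 into the relation:
x = 5: RHS = 2·5 - 2 = 8; 5 < 8 — holds

The claim holds here, so x = 5 is not a counterexample. (A counterexample exists elsewhere, e.g. x = 0.)

Answer: No, x = 5 is not a counterexample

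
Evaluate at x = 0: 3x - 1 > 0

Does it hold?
x = 0: LHS = 3·0 - 1 = -1; -1 > 0 — FAILS

The relation fails at x = 0, so x = 0 is a counterexample.

Answer: No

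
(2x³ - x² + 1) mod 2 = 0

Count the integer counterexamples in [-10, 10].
Counterexamples in [-10, 10]: {-10, -8, -6, -4, -2, 0, 2, 4, 6, 8, 10}.

Counting them gives 11 values.

Answer: 11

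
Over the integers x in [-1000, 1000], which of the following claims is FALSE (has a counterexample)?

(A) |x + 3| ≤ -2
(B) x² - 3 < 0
(A) x = 0: LHS = |0 + 3| = |3| = 3; 3 ≤ -2 — FAILS
(B) x = 2: LHS = 2² - 3 = 1; 1 < 0 — FAILS

Answer: Both A and B are false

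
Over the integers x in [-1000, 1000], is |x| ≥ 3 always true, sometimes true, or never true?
Holds at x = 3: LHS = |3| = 3; 3 ≥ 3 — holds
Fails at x = 0: LHS = |0| = 0; 0 ≥ 3 — FAILS
It is satisfied by some integers in the range but not all.

Answer: Sometimes true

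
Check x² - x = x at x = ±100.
x = 100: LHS = 100² - 100 = 9900; 9900 = 100 — FAILS
x = -100: LHS = (-100)² - (-100) = 10100; 10100 = -100 — FAILS

Answer: No, fails for both x = 100 and x = -100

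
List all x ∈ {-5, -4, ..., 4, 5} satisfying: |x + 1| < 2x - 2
Holds for: {4, 5}
Fails for: {-5, -4, -3, -2, -1, 0, 1, 2, 3}

Answer: {4, 5}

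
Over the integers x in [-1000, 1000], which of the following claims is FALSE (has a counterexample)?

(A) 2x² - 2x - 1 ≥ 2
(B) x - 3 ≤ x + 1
(A) x = 0: LHS = 2·0² - 2·0 - 1 = -1; -1 ≥ 2 — FAILS

(B) Over all integers in [-1000, 1000], LHS − RHS is largest at x = 0, where it equals -4:
x = 0: LHS = 0 - 3 = -3, RHS = 0 + 1 = 1; -3 ≤ 1 — holds
At the ends of the range:
x = -1000: LHS = (-1000) - 3 = -1003, RHS = (-1000) + 1 = -999; -1003 ≤ -999 — holds
x = 1000: LHS = 1000 - 3 = 997, RHS = 1000 + 1 = 1001; 997 ≤ 1001 — holds
Hence LHS − RHS is never positive, i.e. LHS ≤ RHS throughout, so the relation holds for every integer in [-1000, 1000].

Only (A) has a counterexample.

Answer: A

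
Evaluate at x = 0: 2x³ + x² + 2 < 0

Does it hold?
x = 0: LHS = 2·0³ + 0² + 2 = 2; 2 < 0 — FAILS

The relation fails at x = 0, so x = 0 is a counterexample.

Answer: No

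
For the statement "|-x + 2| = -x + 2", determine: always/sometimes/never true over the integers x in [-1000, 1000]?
Holds at x = 0: LHS = |-0 + 2| = |2| = 2, RHS = -0 + 2 = 2; 2 = 2 — holds
Fails at x = 3: LHS = |-3 + 2| = |-1| = 1, RHS = -3 + 2 = -1; 1 = -1 — FAILS
It is satisfied by some integers in the range but not all.

Answer: Sometimes true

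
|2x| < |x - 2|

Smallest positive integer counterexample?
Testing positive integers:
x = 1: LHS = |2·1| = |2| = 2, RHS = |1 - 2| = |-1| = 1; 2 < 1 — FAILS  ← smallest positive counterexample

Answer: x = 1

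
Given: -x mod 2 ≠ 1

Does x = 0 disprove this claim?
Substitute x = 0 into the relation:
x = 0: LHS = (-0) mod 2 = 0 mod 2 = 0; 0 ≠ 1 — holds

The claim holds here, so x = 0 is not a counterexample. (A counterexample exists elsewhere, e.g. x = 1.)

Answer: No, x = 0 is not a counterexample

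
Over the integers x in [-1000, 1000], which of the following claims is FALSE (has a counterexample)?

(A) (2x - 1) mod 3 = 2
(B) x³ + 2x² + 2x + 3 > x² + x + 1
(A) x = 1: LHS = (2·1 - 1) mod 3 = 1 mod 3 = 1; 1 = 2 — FAILS
(B) x = -2: LHS = (-2)³ + 2·(-2)² + 2·(-2) + 3 = -1, RHS = (-2)² + (-2) + 1 = 3; -1 > 3 — FAILS

Answer: Both A and B are false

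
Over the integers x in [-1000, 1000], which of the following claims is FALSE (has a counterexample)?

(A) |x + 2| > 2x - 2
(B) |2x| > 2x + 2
(A) x = 4: LHS = |4 + 2| = |6| = 6, RHS = 2·4 - 2 = 6; 6 > 6 — FAILS
(B) x = 0: LHS = |2·0| = |0| = 0, RHS = 2·0 + 2 = 2; 0 > 2 — FAILS

Answer: Both A and B are false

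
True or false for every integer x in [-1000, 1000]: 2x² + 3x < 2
The claim fails at x = 1:
x = 1: LHS = 2·1² + 3·1 = 5; 5 < 2 — FAILS

Because a single integer refutes it, the statement is false.

Answer: False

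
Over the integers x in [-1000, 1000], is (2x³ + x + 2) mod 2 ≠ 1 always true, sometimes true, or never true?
Holds at x = 0: LHS = (2·0³ + 0 + 2) mod 2 = 2 mod 2 = 0; 0 ≠ 1 — holds
Fails at x = 1: LHS = (2·1³ + 1 + 2) mod 2 = 5 mod 2 = 1; 1 ≠ 1 — FAILS
It is satisfied by some integers in the range but not all.

Answer: Sometimes true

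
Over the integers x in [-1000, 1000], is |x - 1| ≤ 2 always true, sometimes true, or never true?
Holds at x = 0: LHS = |0 - 1| = |-1| = 1; 1 ≤ 2 — holds
Fails at x = -2: LHS = |(-2) - 1| = |-3| = 3; 3 ≤ 2 — FAILS
It is satisfied by some integers in the range but not all.

Answer: Sometimes true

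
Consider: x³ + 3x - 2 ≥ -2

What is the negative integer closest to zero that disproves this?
Testing negative integers from -1 downward:
x = -1: LHS = (-1)³ + 3·(-1) - 2 = -6; -6 ≥ -2 — FAILS  ← closest negative counterexample to 0

Answer: x = -1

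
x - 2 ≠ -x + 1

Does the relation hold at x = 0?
x = 0: LHS = 0 - 2 = -2, RHS = -0 + 1 = 1; -2 ≠ 1 — holds

The relation is satisfied at x = 0.

Answer: Yes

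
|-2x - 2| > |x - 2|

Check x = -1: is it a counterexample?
Substitute x = -1 into the relation:
x = -1: LHS = |-2·(-1) - 2| = |0| = 0, RHS = |(-1) - 2| = |-3| = 3; 0 > 3 — FAILS

Since the claim fails at x = -1, this value is a counterexample.

Answer: Yes, x = -1 is a counterexample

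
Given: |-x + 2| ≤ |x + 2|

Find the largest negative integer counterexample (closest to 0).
Testing negative integers from -1 downward:
x = -1: LHS = |-(-1) + 2| = |3| = 3, RHS = |(-1) + 2| = |1| = 1; 3 ≤ 1 — FAILS  ← closest negative counterexample to 0

Answer: x = -1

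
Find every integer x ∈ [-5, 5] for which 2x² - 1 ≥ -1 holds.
Over all integers in [-5, 5], LHS − RHS is smallest at x = 0, where it equals 0:
x = 0: LHS = 2·0² - 1 = -1; -1 ≥ -1 — holds
At the ends of the range:
x = -5: LHS = 2·(-5)² - 1 = 49; 49 ≥ -1 — holds
x = 5: LHS = 2·5² - 1 = 49; 49 ≥ -1 — holds
Hence LHS − RHS is never negative, i.e. LHS ≥ RHS throughout, so the relation holds for every integer in [-5, 5].

Answer: All integers in [-5, 5]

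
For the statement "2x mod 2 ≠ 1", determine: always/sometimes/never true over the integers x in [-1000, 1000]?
For a polynomial with integer coefficients, its value mod 2 depends only on x mod 2, so it suffices to check one representative of each residue class, x = 0, 1:
x = 0: LHS = (2·0) mod 2 = 0 mod 2 = 0; 0 ≠ 1 — holds
x = 1: LHS = (2·1) mod 2 = 2 mod 2 = 0; 0 ≠ 1 — holds
The relation holds in every residue class, so the relation holds for every integer in [-1000, 1000].

No counterexample exists.

Answer: Always true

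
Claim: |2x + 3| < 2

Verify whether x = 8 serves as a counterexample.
Substitute x = 8 into the relation:
x = 8: LHS = |2·8 + 3| = |19| = 19; 19 < 2 — FAILS

Since the claim fails at x = 8, this value is a counterexample.

Answer: Yes, x = 8 is a counterexample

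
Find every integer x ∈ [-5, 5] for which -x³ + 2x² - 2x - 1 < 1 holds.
Holds for: {0, 1, 2, 3, 4, 5}
Fails for: {-5, -4, -3, -2, -1}

Answer: {0, 1, 2, 3, 4, 5}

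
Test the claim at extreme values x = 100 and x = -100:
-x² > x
x = 100: LHS = -100² = -10000; -10000 > 100 — FAILS
x = -100: LHS = -(-100)² = -10000; -10000 > -100 — FAILS

Answer: No, fails for both x = 100 and x = -100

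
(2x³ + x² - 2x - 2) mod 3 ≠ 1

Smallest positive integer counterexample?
Testing positive integers:
x = 1: LHS = (2·1³ + 1² - 2·1 - 2) mod 3 = (-1) mod 3 = 2; 2 ≠ 1 — holds
x = 2: LHS = (2·2³ + 2² - 2·2 - 2) mod 3 = 14 mod 3 = 2; 2 ≠ 1 — holds
x = 3: LHS = (2·3³ + 3² - 2·3 - 2) mod 3 = 55 mod 3 = 1; 1 ≠ 1 — FAILS  ← smallest positive counterexample

Answer: x = 3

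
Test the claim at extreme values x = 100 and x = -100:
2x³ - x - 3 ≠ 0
x = 100: LHS = 2·100³ - 100 - 3 = 1999897; 1999897 ≠ 0 — holds
x = -100: LHS = 2·(-100)³ - (-100) - 3 = -1999903; -1999903 ≠ 0 — holds

Answer: Yes, holds for both x = 100 and x = -100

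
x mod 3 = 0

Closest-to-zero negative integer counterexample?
Testing negative integers from -1 downward:
x = -1: LHS = (-1) mod 3 = 2; 2 = 0 — FAILS  ← closest negative counterexample to 0

Answer: x = -1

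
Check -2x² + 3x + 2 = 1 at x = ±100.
x = 100: LHS = -2·100² + 3·100 + 2 = -19698; -19698 = 1 — FAILS
x = -100: LHS = -2·(-100)² + 3·(-100) + 2 = -20298; -20298 = 1 — FAILS

Answer: No, fails for both x = 100 and x = -100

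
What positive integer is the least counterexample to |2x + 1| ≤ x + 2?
Testing positive integers:
x = 1: LHS = |2·1 + 1| = |3| = 3, RHS = 1 + 2 = 3; 3 ≤ 3 — holds
x = 2: LHS = |2·2 + 1| = |5| = 5, RHS = 2 + 2 = 4; 5 ≤ 4 — FAILS  ← smallest positive counterexample

Answer: x = 2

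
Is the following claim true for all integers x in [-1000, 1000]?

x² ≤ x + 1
The claim fails at x = -1:
x = -1: LHS = (-1)² = 1, RHS = (-1) + 1 = 0; 1 ≤ 0 — FAILS

Because a single integer refutes it, the statement is false.

Answer: False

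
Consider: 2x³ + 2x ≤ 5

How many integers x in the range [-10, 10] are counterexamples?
Counterexamples in [-10, 10]: {2, 3, 4, 5, 6, 7, 8, 9, 10}.

Counting them gives 9 values.

Answer: 9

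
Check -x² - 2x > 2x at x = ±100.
x = 100: LHS = -100² - 2·100 = -10200, RHS = 2·100 = 200; -10200 > 200 — FAILS
x = -100: LHS = -(-100)² - 2·(-100) = -9800, RHS = 2·(-100) = -200; -9800 > -200 — FAILS

Answer: No, fails for both x = 100 and x = -100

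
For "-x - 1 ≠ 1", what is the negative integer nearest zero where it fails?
Testing negative integers from -1 downward:
x = -1: LHS = -(-1) - 1 = 0; 0 ≠ 1 — holds
x = -2: LHS = -(-2) - 1 = 1; 1 ≠ 1 — FAILS  ← closest negative counterexample to 0

Answer: x = -2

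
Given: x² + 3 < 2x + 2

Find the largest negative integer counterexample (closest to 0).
Testing negative integers from -1 downward:
x = -1: LHS = (-1)² + 3 = 4, RHS = 2·(-1) + 2 = 0; 4 < 0 — FAILS  ← closest negative counterexample to 0

Answer: x = -1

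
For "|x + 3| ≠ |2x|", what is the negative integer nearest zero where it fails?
Testing negative integers from -1 downward:
x = -1: LHS = |(-1) + 3| = |2| = 2, RHS = |2·(-1)| = |-2| = 2; 2 ≠ 2 — FAILS  ← closest negative counterexample to 0

Answer: x = -1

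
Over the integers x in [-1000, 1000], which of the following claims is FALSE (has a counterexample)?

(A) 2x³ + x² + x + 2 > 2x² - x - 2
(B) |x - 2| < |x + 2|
(A) x = -1: LHS = 2·(-1)³ + (-1)² + (-1) + 2 = 0, RHS = 2·(-1)² - (-1) - 2 = 1; 0 > 1 — FAILS
(B) x = 0: LHS = |0 - 2| = |-2| = 2, RHS = |0 + 2| = |2| = 2; 2 < 2 — FAILS

Answer: Both A and B are false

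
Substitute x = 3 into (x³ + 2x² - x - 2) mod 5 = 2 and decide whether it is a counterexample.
Substitute x = 3 into the relation:
x = 3: LHS = (3³ + 2·3² - 3 - 2) mod 5 = 40 mod 5 = 0; 0 = 2 — FAILS

Since the claim fails at x = 3, this value is a counterexample.

Answer: Yes, x = 3 is a counterexample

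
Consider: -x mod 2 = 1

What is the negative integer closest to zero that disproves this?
Testing negative integers from -1 downward:
x = -1: LHS = (-(-1)) mod 2 = 1 mod 2 = 1; 1 = 1 — holds
x = -2: LHS = (-(-2)) mod 2 = 2 mod 2 = 0; 0 = 1 — FAILS  ← closest negative counterexample to 0

Answer: x = -2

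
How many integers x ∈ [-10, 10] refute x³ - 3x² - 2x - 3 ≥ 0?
Counterexamples in [-10, 10]: {-10, -9, -8, -7, -6, -5, -4, -3, -2, -1, 0, 1, 2, 3}.

Counting them gives 14 values.

Answer: 14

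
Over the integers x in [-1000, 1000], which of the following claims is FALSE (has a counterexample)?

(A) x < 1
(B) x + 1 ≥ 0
(A) x = 1: 1 < 1 — FAILS
(B) x = -2: LHS = (-2) + 1 = -1; -1 ≥ 0 — FAILS

Answer: Both A and B are false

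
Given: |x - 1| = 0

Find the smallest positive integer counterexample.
Testing positive integers:
x = 1: LHS = |1 - 1| = |0| = 0; 0 = 0 — holds
x = 2: LHS = |2 - 1| = |1| = 1; 1 = 0 — FAILS  ← smallest positive counterexample

Answer: x = 2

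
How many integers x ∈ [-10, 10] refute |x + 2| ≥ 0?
An absolute value is never negative, so the left side is ≥ 0 for every x, while the right side is 0. Tightest case in [-10, 10] is x = -2:
x = -2: LHS = |(-2) + 2| = |0| = 0; 0 ≥ 0 — holds
Hence LHS − RHS is never negative, i.e. LHS ≥ RHS throughout, so the relation holds for every integer in [-10, 10].

No counterexample appears in that range.

Answer: 0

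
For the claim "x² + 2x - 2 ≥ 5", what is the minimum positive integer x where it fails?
Testing positive integers:
x = 1: LHS = 1² + 2·1 - 2 = 1; 1 ≥ 5 — FAILS  ← smallest positive counterexample

Answer: x = 1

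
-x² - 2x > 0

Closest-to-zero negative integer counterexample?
Testing negative integers from -1 downward:
x = -1: LHS = -(-1)² - 2·(-1) = 1; 1 > 0 — holds
x = -2: LHS = -(-2)² - 2·(-2) = 0; 0 > 0 — FAILS  ← closest negative counterexample to 0

Answer: x = -2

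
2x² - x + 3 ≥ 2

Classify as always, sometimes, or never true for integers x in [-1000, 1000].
Over all integers in [-1000, 1000], LHS − RHS is smallest at x = 0, where it equals 1:
x = 0: LHS = 2·0² - 0 + 3 = 3; 3 ≥ 2 — holds
At the ends of the range:
x = -1000: LHS = 2·(-1000)² - (-1000) + 3 = 2001003; 2001003 ≥ 2 — holds
x = 1000: LHS = 2·1000² - 1000 + 3 = 1999003; 1999003 ≥ 2 — holds
Hence LHS − RHS is never negative, i.e. LHS ≥ RHS throughout, so the relation holds for every integer in [-1000, 1000].

No counterexample exists.

Answer: Always true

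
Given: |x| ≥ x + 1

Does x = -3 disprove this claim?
Substitute x = -3 into the relation:
x = -3: LHS = |-3| = 3, RHS = (-3) + 1 = -2; 3 ≥ -2 — holds

The claim holds here, so x = -3 is not a counterexample. (A counterexample exists elsewhere, e.g. x = 0.)

Answer: No, x = -3 is not a counterexample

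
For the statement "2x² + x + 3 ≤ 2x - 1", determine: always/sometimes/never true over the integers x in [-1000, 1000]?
Over all integers in [-1000, 1000], LHS − RHS is smallest at x = 0, where it equals 4:
x = 0: LHS = 2·0² + 0 + 3 = 3, RHS = 2·0 - 1 = -1; 3 ≤ -1 — FAILS
At the ends of the range:
x = -1000: LHS = 2·(-1000)² + (-1000) + 3 = 1999003, RHS = 2·(-1000) - 1 = -2001; 1999003 ≤ -2001 — FAILS
x = 1000: LHS = 2·1000² + 1000 + 3 = 2001003, RHS = 2·1000 - 1 = 1999; 2001003 ≤ 1999 — FAILS
Hence LHS − RHS is never zero or negative, i.e. LHS > RHS throughout, so the claimed relation (≤) fails for every integer in [-1000, 1000].

No integer in the range satisfies it.

Answer: Never true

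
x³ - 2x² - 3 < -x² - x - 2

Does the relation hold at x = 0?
x = 0: LHS = 0³ - 2·0² - 3 = -3, RHS = -0² - 0 - 2 = -2; -3 < -2 — holds

The relation is satisfied at x = 0.

Answer: Yes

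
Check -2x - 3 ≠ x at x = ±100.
x = 100: LHS = -2·100 - 3 = -203; -203 ≠ 100 — holds
x = -100: LHS = -2·(-100) - 3 = 197; 197 ≠ -100 — holds

Answer: Yes, holds for both x = 100 and x = -100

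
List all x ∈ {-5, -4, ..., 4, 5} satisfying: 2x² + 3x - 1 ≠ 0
Track d = LHS − RHS over the integers in [-5, 5]. Equality would need d = 0, but d changes sign only between consecutive integers, jumping over 0:
x = -2: LHS = 2·(-2)² + 3·(-2) - 1 = 1; 1 ≠ 0 — holds  (d = 1)
x = -1: LHS = 2·(-1)² + 3·(-1) - 1 = -2; -2 ≠ 0 — holds  (d = -2)
x = 0: LHS = 2·0² + 3·0 - 1 = -1; -1 ≠ 0 — holds  (d = -1)
x = 1: LHS = 2·1² + 3·1 - 1 = 4; 4 ≠ 0 — holds  (d = 4)
Away from these crossings d keeps a constant sign, and checking every integer in [-5, 5] confirms d ≠ 0 throughout. Hence the two sides are never equal, so the relation holds for every integer in [-5, 5].

Answer: All integers in [-5, 5]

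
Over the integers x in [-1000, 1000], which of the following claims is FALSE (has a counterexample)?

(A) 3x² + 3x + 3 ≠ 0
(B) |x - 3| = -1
(A) Over all integers in [-1000, 1000], LHS − RHS is always positive; it is smallest at x = 0, where it equals 3:
x = 0: LHS = 3·0² + 3·0 + 3 = 3; 3 ≠ 0 — holds
At the ends of the range:
x = -1000: LHS = 3·(-1000)² + 3·(-1000) + 3 = 2997003; 2997003 ≠ 0 — holds
x = 1000: LHS = 3·1000² + 3·1000 + 3 = 3003003; 3003003 ≠ 0 — holds
Hence LHS − RHS is never 0, i.e. the two sides are never equal, so the relation holds for every integer in [-1000, 1000].

(B) x = 0: LHS = |0 - 3| = |-3| = 3; 3 = -1 — FAILS

Only (B) has a counterexample.

Answer: B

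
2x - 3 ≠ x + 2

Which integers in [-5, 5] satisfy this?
Holds for: {-5, -4, -3, -2, -1, 0, 1, 2, 3, 4}
Fails for: {5}

Answer: {-5, -4, -3, -2, -1, 0, 1, 2, 3, 4}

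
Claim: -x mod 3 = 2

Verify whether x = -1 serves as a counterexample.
Substitute x = -1 into the relation:
x = -1: LHS = (-(-1)) mod 3 = 1 mod 3 = 1; 1 = 2 — FAILS

Since the claim fails at x = -1, this value is a counterexample.

Answer: Yes, x = -1 is a counterexample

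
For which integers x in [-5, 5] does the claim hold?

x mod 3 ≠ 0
Holds for: {-5, -4, -2, -1, 1, 2, 4, 5}
Fails for: {-3, 0, 3}

Answer: {-5, -4, -2, -1, 1, 2, 4, 5}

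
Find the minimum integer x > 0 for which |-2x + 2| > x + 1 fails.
Testing positive integers:
x = 1: LHS = |-2·1 + 2| = |0| = 0, RHS = 1 + 1 = 2; 0 > 2 — FAILS  ← smallest positive counterexample

Answer: x = 1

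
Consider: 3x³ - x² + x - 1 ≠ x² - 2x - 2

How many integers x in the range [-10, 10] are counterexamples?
Track d = LHS − RHS over the integers in [-10, 10]. Equality would need d = 0, but d changes sign only between consecutive integers, jumping over 0:
x = -1: LHS = 3·(-1)³ - (-1)² + (-1) - 1 = -6, RHS = (-1)² - 2·(-1) - 2 = 1; -6 ≠ 1 — holds  (d = -7)
x = 0: LHS = 3·0³ - 0² + 0 - 1 = -1, RHS = 0² - 2·0 - 2 = -2; -1 ≠ -2 — holds  (d = 1)
Away from these crossings d keeps a constant sign, and checking every integer in [-10, 10] confirms d ≠ 0 throughout. Hence the two sides are never equal, so the relation holds for every integer in [-10, 10].

No counterexample appears in that range.

Answer: 0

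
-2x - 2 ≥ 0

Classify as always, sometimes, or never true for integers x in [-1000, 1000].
Holds at x = -1: LHS = -2·(-1) - 2 = 0; 0 ≥ 0 — holds
Fails at x = 0: LHS = -2·0 - 2 = -2; -2 ≥ 0 — FAILS
It is satisfied by some integers in the range but not all.

Answer: Sometimes true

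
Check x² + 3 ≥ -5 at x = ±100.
x = 100: LHS = 100² + 3 = 10003; 10003 ≥ -5 — holds
x = -100: LHS = (-100)² + 3 = 10003; 10003 ≥ -5 — holds

Answer: Yes, holds for both x = 100 and x = -100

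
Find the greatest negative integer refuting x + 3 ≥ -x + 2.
Testing negative integers from -1 downward:
x = -1: LHS = (-1) + 3 = 2, RHS = -(-1) + 2 = 3; 2 ≥ 3 — FAILS  ← closest negative counterexample to 0

Answer: x = -1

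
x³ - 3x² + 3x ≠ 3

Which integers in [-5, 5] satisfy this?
Track d = LHS − RHS over the integers in [-5, 5]. Equality would need d = 0, but d changes sign only between consecutive integers, jumping over 0:
x = 2: LHS = 2³ - 3·2² + 3·2 = 2; 2 ≠ 3 — holds  (d = -1)
x = 3: LHS = 3³ - 3·3² + 3·3 = 9; 9 ≠ 3 — holds  (d = 6)
Away from these crossings d keeps a constant sign, and checking every integer in [-5, 5] confirms d ≠ 0 throughout. Hence the two sides are never equal, so the relation holds for every integer in [-5, 5].

Answer: All integers in [-5, 5]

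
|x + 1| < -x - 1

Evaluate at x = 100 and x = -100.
x = 100: LHS = |100 + 1| = |101| = 101, RHS = -100 - 1 = -101; 101 < -101 — FAILS
x = -100: LHS = |(-100) + 1| = |-99| = 99, RHS = -(-100) - 1 = 99; 99 < 99 — FAILS

Answer: No, fails for both x = 100 and x = -100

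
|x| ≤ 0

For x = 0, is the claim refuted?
Substitute x = 0 into the relation:
x = 0: LHS = |0| = 0; 0 ≤ 0 — holds

The claim holds here, so x = 0 is not a counterexample. (A counterexample exists elsewhere, e.g. x = 1.)

Answer: No, x = 0 is not a counterexample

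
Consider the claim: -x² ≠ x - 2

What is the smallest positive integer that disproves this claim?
Testing positive integers:
x = 1: LHS = -1² = -1, RHS = 1 - 2 = -1; -1 ≠ -1 — FAILS  ← smallest positive counterexample

Answer: x = 1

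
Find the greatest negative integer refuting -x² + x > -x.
Testing negative integers from -1 downward:
x = -1: LHS = -(-1)² + (-1) = -2, RHS = -(-1) = 1; -2 > 1 — FAILS  ← closest negative counterexample to 0

Answer: x = -1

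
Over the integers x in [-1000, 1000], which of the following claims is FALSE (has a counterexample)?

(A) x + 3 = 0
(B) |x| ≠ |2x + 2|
(A) x = 0: LHS = 0 + 3 = 3; 3 = 0 — FAILS
(B) x = -2: LHS = |-2| = 2, RHS = |2·(-2) + 2| = |-2| = 2; 2 ≠ 2 — FAILS

Answer: Both A and B are false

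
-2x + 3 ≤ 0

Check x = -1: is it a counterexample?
Substitute x = -1 into the relation:
x = -1: LHS = -2·(-1) + 3 = 5; 5 ≤ 0 — FAILS

Since the claim fails at x = -1, this value is a counterexample.

Answer: Yes, x = -1 is a counterexample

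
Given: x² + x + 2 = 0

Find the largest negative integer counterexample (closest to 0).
Testing negative integers from -1 downward:
x = -1: LHS = (-1)² + (-1) + 2 = 2; 2 = 0 — FAILS  ← closest negative counterexample to 0

Answer: x = -1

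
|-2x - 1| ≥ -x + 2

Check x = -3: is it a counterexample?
Substitute x = -3 into the relation:
x = -3: LHS = |-2·(-3) - 1| = |5| = 5, RHS = -(-3) + 2 = 5; 5 ≥ 5 — holds

The claim holds here, so x = -3 is not a counterexample. (A counterexample exists elsewhere, e.g. x = 0.)

Answer: No, x = -3 is not a counterexample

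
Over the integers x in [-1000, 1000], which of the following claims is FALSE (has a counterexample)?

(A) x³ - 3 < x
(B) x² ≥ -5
(A) x = 2: LHS = 2³ - 3 = 5; 5 < 2 — FAILS

(B) Over all integers in [-1000, 1000], LHS − RHS is smallest at x = 0, where it equals 5:
x = 0: LHS = 0² = 0; 0 ≥ -5 — holds
At the ends of the range:
x = -1000: LHS = (-1000)² = 1000000; 1000000 ≥ -5 — holds
x = 1000: LHS = 1000² = 1000000; 1000000 ≥ -5 — holds
Hence LHS − RHS is never negative, i.e. LHS ≥ RHS throughout, so the relation holds for every integer in [-1000, 1000].

Only (A) has a counterexample.

Answer: A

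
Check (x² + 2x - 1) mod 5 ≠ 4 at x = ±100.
x = 100: LHS = (100² + 2·100 - 1) mod 5 = 10199 mod 5 = 4; 4 ≠ 4 — FAILS
x = -100: LHS = ((-100)² + 2·(-100) - 1) mod 5 = 9799 mod 5 = 4; 4 ≠ 4 — FAILS

Answer: No, fails for both x = 100 and x = -100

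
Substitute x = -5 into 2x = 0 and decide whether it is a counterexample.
Substitute x = -5 into the relation:
x = -5: LHS = 2·(-5) = -10; -10 = 0 — FAILS

Since the claim fails at x = -5, this value is a counterexample.

Answer: Yes, x = -5 is a counterexample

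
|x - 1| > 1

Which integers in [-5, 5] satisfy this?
Holds for: {-5, -4, -3, -2, -1, 3, 4, 5}
Fails for: {0, 1, 2}

Answer: {-5, -4, -3, -2, -1, 3, 4, 5}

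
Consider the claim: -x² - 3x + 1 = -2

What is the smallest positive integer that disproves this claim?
Testing positive integers:
x = 1: LHS = -1² - 3·1 + 1 = -3; -3 = -2 — FAILS  ← smallest positive counterexample

Answer: x = 1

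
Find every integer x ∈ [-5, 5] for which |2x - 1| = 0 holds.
Over all integers in [-5, 5], LHS − RHS is always positive; it is smallest at x = 0, where it equals 1:
x = 0: LHS = |2·0 - 1| = |-1| = 1; 1 = 0 — FAILS
At the ends of the range:
x = -5: LHS = |2·(-5) - 1| = |-11| = 11; 11 = 0 — FAILS
x = 5: LHS = |2·5 - 1| = |9| = 9; 9 = 0 — FAILS
Hence LHS − RHS is never 0, i.e. the two sides are never equal, so the claimed relation (=) fails for every integer in [-5, 5].

Answer: None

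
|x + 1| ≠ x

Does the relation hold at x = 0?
x = 0: LHS = |0 + 1| = |1| = 1; 1 ≠ 0 — holds

The relation is satisfied at x = 0.

Answer: Yes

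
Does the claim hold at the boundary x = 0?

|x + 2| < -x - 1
x = 0: LHS = |0 + 2| = |2| = 2, RHS = -0 - 1 = -1; 2 < -1 — FAILS

The relation fails at x = 0, so x = 0 is a counterexample.

Answer: No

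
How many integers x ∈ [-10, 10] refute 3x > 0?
Counterexamples in [-10, 10]: {-10, -9, -8, -7, -6, -5, -4, -3, -2, -1, 0}.

Counting them gives 11 values.

Answer: 11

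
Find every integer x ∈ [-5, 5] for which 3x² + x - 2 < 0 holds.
Holds for: {0}
Fails for: {-5, -4, -3, -2, -1, 1, 2, 3, 4, 5}

Answer: {0}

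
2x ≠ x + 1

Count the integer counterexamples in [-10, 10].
Counterexamples in [-10, 10]: {1}.

Counting them gives 1 values.

Answer: 1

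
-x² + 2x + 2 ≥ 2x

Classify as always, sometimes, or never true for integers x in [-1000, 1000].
Holds at x = 0: LHS = -0² + 2·0 + 2 = 2, RHS = 2·0 = 0; 2 ≥ 0 — holds
Fails at x = 2: LHS = -2² + 2·2 + 2 = 2, RHS = 2·2 = 4; 2 ≥ 4 — FAILS
It is satisfied by some integers in the range but not all.

Answer: Sometimes true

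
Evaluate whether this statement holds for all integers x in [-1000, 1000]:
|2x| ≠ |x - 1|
The claim fails at x = -1:
x = -1: LHS = |2·(-1)| = |-2| = 2, RHS = |(-1) - 1| = |-2| = 2; 2 ≠ 2 — FAILS

Because a single integer refutes it, the statement is false.

Answer: False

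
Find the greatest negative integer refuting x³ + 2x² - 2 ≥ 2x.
Testing negative integers from -1 downward:
x = -1: LHS = (-1)³ + 2·(-1)² - 2 = -1, RHS = 2·(-1) = -2; -1 ≥ -2 — holds
x = -2: LHS = (-2)³ + 2·(-2)² - 2 = -2, RHS = 2·(-2) = -4; -2 ≥ -4 — holds
x = -3: LHS = (-3)³ + 2·(-3)² - 2 = -11, RHS = 2·(-3) = -6; -11 ≥ -6 — FAILS  ← closest negative counterexample to 0

Answer: x = -3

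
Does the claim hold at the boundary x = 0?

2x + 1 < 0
x = 0: LHS = 2·0 + 1 = 1; 1 < 0 — FAILS

The relation fails at x = 0, so x = 0 is a counterexample.

Answer: No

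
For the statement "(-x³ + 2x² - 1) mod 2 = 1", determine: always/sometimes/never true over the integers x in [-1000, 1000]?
Holds at x = 0: LHS = (-0³ + 2·0² - 1) mod 2 = (-1) mod 2 = 1; 1 = 1 — holds
Fails at x = 1: LHS = (-1³ + 2·1² - 1) mod 2 = 0 mod 2 = 0; 0 = 1 — FAILS
It is satisfied by some integers in the range but not all.

Answer: Sometimes true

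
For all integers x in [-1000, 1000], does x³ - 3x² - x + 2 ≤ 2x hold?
The claim fails at x = 0:
x = 0: LHS = 0³ - 3·0² - 0 + 2 = 2, RHS = 2·0 = 0; 2 ≤ 0 — FAILS

Because a single integer refutes it, the statement is false.

Answer: False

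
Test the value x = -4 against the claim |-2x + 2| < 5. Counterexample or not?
Substitute x = -4 into the relation:
x = -4: LHS = |-2·(-4) + 2| = |10| = 10; 10 < 5 — FAILS

Since the claim fails at x = -4, this value is a counterexample.

Answer: Yes, x = -4 is a counterexample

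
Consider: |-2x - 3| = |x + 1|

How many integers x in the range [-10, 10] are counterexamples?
Counterexamples in [-10, 10]: {-10, -9, -8, -7, -6, -5, -4, -3, -1, 0, 1, 2, 3, 4, 5, 6, 7, 8, 9, 10}.

Counting them gives 20 values.

Answer: 20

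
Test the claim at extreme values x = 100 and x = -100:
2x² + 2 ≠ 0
x = 100: LHS = 2·100² + 2 = 20002; 20002 ≠ 0 — holds
x = -100: LHS = 2·(-100)² + 2 = 20002; 20002 ≠ 0 — holds

Answer: Yes, holds for both x = 100 and x = -100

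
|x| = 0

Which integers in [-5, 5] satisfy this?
Holds for: {0}
Fails for: {-5, -4, -3, -2, -1, 1, 2, 3, 4, 5}

Answer: {0}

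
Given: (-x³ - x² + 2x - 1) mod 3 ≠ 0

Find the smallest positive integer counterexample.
Testing positive integers:
x = 1: LHS = (-1³ - 1² + 2·1 - 1) mod 3 = (-1) mod 3 = 2; 2 ≠ 0 — holds
x = 2: LHS = (-2³ - 2² + 2·2 - 1) mod 3 = (-9) mod 3 = 0; 0 ≠ 0 — FAILS  ← smallest positive counterexample

Answer: x = 2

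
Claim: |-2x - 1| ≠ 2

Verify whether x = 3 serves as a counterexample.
Substitute x = 3 into the relation:
x = 3: LHS = |-2·3 - 1| = |-7| = 7; 7 ≠ 2 — holds

The relation holds at x = 3, so it is not a counterexample.

Answer: No, x = 3 is not a counterexample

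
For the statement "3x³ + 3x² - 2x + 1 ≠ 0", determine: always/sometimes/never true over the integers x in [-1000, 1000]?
Track d = LHS − RHS over the integers in [-1000, 1000]. Equality would need d = 0, but d changes sign only between consecutive integers, jumping over 0:
x = -2: LHS = 3·(-2)³ + 3·(-2)² - 2·(-2) + 1 = -7; -7 ≠ 0 — holds  (d = -7)
x = -1: LHS = 3·(-1)³ + 3·(-1)² - 2·(-1) + 1 = 3; 3 ≠ 0 — holds  (d = 3)
Away from these crossings d keeps a constant sign, and checking every integer in [-1000, 1000] confirms d ≠ 0 throughout. Hence the two sides are never equal, so the relation holds for every integer in [-1000, 1000].

No counterexample exists.

Answer: Always true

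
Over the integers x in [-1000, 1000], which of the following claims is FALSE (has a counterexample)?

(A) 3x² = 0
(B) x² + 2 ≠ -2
(A) x = 1: LHS = 3·1² = 3; 3 = 0 — FAILS

(B) Over all integers in [-1000, 1000], LHS − RHS is always positive; it is smallest at x = 0, where it equals 4:
x = 0: LHS = 0² + 2 = 2; 2 ≠ -2 — holds
At the ends of the range:
x = -1000: LHS = (-1000)² + 2 = 1000002; 1000002 ≠ -2 — holds
x = 1000: LHS = 1000² + 2 = 1000002; 1000002 ≠ -2 — holds
Hence LHS − RHS is never 0, i.e. the two sides are never equal, so the relation holds for every integer in [-1000, 1000].

Only (A) has a counterexample.

Answer: A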